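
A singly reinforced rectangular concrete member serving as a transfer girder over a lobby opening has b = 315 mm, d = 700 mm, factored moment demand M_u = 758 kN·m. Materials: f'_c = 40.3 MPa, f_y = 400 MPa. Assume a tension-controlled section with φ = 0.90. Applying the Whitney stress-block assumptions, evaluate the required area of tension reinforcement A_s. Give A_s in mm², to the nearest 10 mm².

M_n = M_u/φ = 758/0.90 = 842.222 kN·m.
With M_n = 0.85 f'_c a b (d − a/2), solve the quadratic for a:
a = d − √(d² − 2M_n/(0.85 f'_c b)) = 700 − √(700² − 2 × 842.222×10⁶/(0.85 × 40.3 × 315)) = 122.17 mm.
A_s = 0.85 f'_c a b / f_y = 0.85 × 40.3 × 122.17 × 315 / 400 = 3295.6 mm².

A_s ≈ 3300 mm²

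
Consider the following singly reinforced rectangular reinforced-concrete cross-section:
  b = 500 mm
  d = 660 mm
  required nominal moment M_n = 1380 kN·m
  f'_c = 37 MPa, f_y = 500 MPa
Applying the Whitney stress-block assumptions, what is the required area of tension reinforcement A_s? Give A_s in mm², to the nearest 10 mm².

A_s ≈ 4720 mm²

With M_n = 0.85 f'_c a b (d − a/2), solve the quadratic for a:
a = d − √(d² − 2M_n/(0.85 f'_c b)) = 660 − √(660² − 2 × 1380×10⁶/(0.85 × 37 × 500)) = 150.02 mm.
A_s = 0.85 f'_c a b / f_y = 0.85 × 37 × 150.02 × 500 / 500 = 4718.1 mm².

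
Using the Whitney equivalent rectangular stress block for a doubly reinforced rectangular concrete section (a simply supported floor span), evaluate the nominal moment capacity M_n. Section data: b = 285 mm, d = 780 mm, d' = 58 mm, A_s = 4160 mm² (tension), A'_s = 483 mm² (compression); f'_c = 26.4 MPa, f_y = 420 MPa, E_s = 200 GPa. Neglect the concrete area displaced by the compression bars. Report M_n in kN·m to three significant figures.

M_n ≈ 1160 kN·m

Assume both tension and compression steel yield.
Net tension couple steel: A_s − A'_s = 3677 mm².
a = (A_s − A'_s) f_y / (0.85 f'_c b) = 1544340/(0.85 × 26.4 × 285) = 241.48 mm.
c = a/β₁ = 241.48/0.85 = 284.09 mm; ε'_s = 0.003(c − d')/c = 0.0024 ≥ f_y/E_s = 0.0021, so compression steel does yield.
M_n = (A_s − A'_s) f_y (d − a/2) + A'_s f_y (d − d') = [1544340 × (780 − 120.74) + 202860 × (780 − 58)] × 10⁻⁶ = 1018.12 + 146.46 = 1164.58 kN·m.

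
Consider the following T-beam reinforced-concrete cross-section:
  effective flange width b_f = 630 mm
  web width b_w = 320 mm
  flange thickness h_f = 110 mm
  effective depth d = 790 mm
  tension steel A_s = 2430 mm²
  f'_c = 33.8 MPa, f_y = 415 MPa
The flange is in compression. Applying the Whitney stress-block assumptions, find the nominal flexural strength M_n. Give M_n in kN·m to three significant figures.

M_n ≈ 769 kN·m

Tension: T = A_s f_y = 2430 × 415 = 1008450 N.
Try a within the flange: a = T/(0.85 f'_c b_f) = 1008450/(0.85 × 33.8 × 630) = 55.72 mm.
Since a = 55.72 ≤ h_f = 110 mm, the stress block lies entirely in the flange; analyse as a rectangular beam of width b_f.
M_n = T(d − a/2) = 1008450 × (790 − 27.86) = 768.58 × 10⁶ N·mm.
M_n = 768.58 kN·m.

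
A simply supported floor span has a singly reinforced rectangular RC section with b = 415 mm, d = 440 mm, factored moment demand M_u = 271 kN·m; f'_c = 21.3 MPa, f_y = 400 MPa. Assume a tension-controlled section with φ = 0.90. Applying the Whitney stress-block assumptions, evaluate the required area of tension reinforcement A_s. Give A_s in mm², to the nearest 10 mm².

A_s ≈ 1940 mm²

M_n = M_u/φ = 271/0.90 = 301.111 kN·m.
With M_n = 0.85 f'_c a b (d − a/2), solve the quadratic for a:
a = d − √(d² − 2M_n/(0.85 f'_c b)) = 440 − √(440² − 2 × 301.111×10⁶/(0.85 × 21.3 × 415)) = 103.18 mm.
A_s = 0.85 f'_c a b / f_y = 0.85 × 21.3 × 103.18 × 415 / 400 = 1938.1 mm².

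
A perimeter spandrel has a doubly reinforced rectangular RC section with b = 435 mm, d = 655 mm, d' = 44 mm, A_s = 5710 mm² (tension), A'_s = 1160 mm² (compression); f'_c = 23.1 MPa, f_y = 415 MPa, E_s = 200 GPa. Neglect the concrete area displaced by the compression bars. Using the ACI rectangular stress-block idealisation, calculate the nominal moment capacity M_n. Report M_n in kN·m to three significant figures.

Assume both tension and compression steel yield.
Net tension couple steel: A_s − A'_s = 4550 mm².
a = (A_s − A'_s) f_y / (0.85 f'_c b) = 1888250/(0.85 × 23.1 × 435) = 221.07 mm.
c = a/β₁ = 221.07/0.85 = 260.08 mm; ε'_s = 0.003(c − d')/c = 0.0025 ≥ f_y/E_s = 0.0021, so compression steel does yield.
M_n = (A_s − A'_s) f_y (d − a/2) + A'_s f_y (d − d') = [1888250 × (655 − 110.535) + 481400 × (655 − 44)] × 10⁻⁶ = 1028.09 + 294.14 = 1322.23 kN·m.

M_n ≈ 1320 kN·m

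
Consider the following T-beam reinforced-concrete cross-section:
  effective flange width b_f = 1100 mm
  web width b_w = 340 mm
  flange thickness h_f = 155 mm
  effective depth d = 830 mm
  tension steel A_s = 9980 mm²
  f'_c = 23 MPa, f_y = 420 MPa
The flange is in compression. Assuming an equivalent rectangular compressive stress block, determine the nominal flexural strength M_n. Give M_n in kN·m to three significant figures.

M_n ≈ 3030 kN·m

Tension: T = A_s f_y = 9980 × 420 = 4191600 N.
Try a within the flange: a = T/(0.85 f'_c b_f) = 4191600/(0.85 × 23 × 1100) = 194.91 mm.
a = 194.91 > h_f = 155 mm: the block extends into the web. Split into flange-overhang and web parts.
C_f = 0.85 f'_c (b_f − b_w) h_f = 0.85 × 23 × (1100 − 340) × 155 = 2302990 N.
Remaining web compression depth: a_w = (T − C_f)/(0.85 f'_c b_w) = (4191600 − 2302990)/(0.85 × 23 × 340) = 284.13 mm.
M_n = C_f(d − h_f/2) + (T − C_f)(d − a_w/2) = 2302990 × (830 − 77.5) + 1888610 × (830 − 142.065) = 1733.00 + 1299.24 = 3032.24 × 10⁶ N·mm.
M_n = 3032.24 kN·m.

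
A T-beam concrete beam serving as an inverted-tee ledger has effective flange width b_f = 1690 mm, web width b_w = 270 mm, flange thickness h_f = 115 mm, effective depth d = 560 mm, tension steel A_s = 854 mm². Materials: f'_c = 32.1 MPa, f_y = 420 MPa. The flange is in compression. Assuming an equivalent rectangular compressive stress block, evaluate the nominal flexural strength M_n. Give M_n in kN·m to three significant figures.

Tension: T = A_s f_y = 854 × 420 = 358680 N.
Try a within the flange: a = T/(0.85 f'_c b_f) = 358680/(0.85 × 32.1 × 1690) = 7.78 mm.
Since a = 7.78 ≤ h_f = 115 mm, the stress block lies entirely in the flange; analyse as a rectangular beam of width b_f.
M_n = T(d − a/2) = 358680 × (560 − 3.89) = 199.47 × 10⁶ N·mm.
M_n = 199.47 kN·m.

M_n ≈ 199 kN·m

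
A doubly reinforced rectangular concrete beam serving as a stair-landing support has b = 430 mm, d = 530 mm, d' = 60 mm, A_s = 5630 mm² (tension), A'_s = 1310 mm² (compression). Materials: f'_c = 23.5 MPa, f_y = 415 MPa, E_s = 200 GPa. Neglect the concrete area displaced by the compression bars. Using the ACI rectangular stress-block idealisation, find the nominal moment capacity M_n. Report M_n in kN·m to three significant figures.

M_n ≈ 1020 kN·m

Assume both tension and compression steel yield.
Net tension couple steel: A_s − A'_s = 4320 mm².
a = (A_s − A'_s) f_y / (0.85 f'_c b) = 1792800/(0.85 × 23.5 × 430) = 208.73 mm.
c = a/β₁ = 208.73/0.85 = 245.56 mm; ε'_s = 0.003(c − d')/c = 0.0023 ≥ f_y/E_s = 0.0021, so compression steel does yield.
M_n = (A_s − A'_s) f_y (d − a/2) + A'_s f_y (d − d') = [1792800 × (530 − 104.365) + 543650 × (530 − 60)] × 10⁻⁶ = 763.08 + 255.52 = 1018.60 kN·m.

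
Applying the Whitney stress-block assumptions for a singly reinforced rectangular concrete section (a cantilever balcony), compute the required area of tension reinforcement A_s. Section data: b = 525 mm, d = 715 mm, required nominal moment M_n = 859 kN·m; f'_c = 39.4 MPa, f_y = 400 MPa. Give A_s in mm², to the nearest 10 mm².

With M_n = 0.85 f'_c a b (d − a/2), solve the quadratic for a:
a = d − √(d² − 2M_n/(0.85 f'_c b)) = 715 − √(715² − 2 × 859×10⁶/(0.85 × 39.4 × 525)) = 71.95 mm.
A_s = 0.85 f'_c a b / f_y = 0.85 × 39.4 × 71.95 × 525 / 400 = 3162.6 mm².

A_s ≈ 3160 mm²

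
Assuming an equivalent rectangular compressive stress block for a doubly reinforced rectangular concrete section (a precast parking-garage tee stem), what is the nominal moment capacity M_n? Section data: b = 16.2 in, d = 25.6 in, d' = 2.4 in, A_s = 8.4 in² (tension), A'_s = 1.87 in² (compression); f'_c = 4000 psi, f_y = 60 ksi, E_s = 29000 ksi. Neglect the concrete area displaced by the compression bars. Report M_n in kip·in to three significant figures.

M_n ≈ 11200 kip·in

Assume both steels yield.
a = (A_s − A'_s) f_y/(0.85 f'_c b) = (8.4 − 1.87) × 60/(0.85 × 4 × 16.2) = 7.113 in.
c = a/β₁ = 7.113/0.85 = 8.368 in; ε'_s = 0.003(c − d')/c = 0.0021 ≥ ε_y = 0.0021, so the compression steel yields.
M_n = (A_s − A'_s) f_y (d − a/2) + A'_s f_y (d − d') = 391.8 × (25.6 − 3.5565) + 112.2 × (25.6 − 2.4) = 8636.6 + 2603.0 = 11239.6 kip·in.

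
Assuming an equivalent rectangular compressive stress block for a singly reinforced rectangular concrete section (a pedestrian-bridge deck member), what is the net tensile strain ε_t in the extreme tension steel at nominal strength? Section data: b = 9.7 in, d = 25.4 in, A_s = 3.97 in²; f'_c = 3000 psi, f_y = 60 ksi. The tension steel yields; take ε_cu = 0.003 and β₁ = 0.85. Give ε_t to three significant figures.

a = A_s f_y/(0.85 f'_c b) = 9.630 in.
β₁ = 0.85, so c = a/β₁ = 9.630/0.85 = 11.329 in.
From the linear strain diagram with ε_cu = 0.003: ε_t = 0.003 (d − c)/c = 0.003 × (25.4 − 11.329)/11.329 = 0.00373.
ε_t < 0.004 — the section is over-reinforced for flexure under ACI limits.

ε_t ≈ 0.00373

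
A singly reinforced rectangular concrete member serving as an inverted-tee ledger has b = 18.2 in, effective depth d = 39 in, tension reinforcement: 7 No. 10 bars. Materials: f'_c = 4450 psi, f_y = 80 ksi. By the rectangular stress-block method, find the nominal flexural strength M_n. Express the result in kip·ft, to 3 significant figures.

A_s = 7 × 1.27 = 8.89 in².
T = A_s f_y = 8.89 × 80 = 711.2 kips.
a = T/(0.85 f'_c b) = 711.2/(0.85 × 4.45 × 18.2) = 10.331 in.
M_n = T(d − a/2) = 711.2 × (39 − 5.1655) = 24063.1 kip·in = 24063.1/12 = 2005.26 kip·ft.

M_n ≈ 2010 kip·ft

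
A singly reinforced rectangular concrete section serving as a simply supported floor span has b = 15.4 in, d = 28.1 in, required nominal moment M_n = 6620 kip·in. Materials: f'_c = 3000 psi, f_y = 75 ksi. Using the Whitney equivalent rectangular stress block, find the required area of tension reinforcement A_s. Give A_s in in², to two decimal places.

From M_n = 0.85 f'_c a b (d − a/2):
a = d − √(d² − 2M_n/(0.85 f'_c b)) = 28.1 − √(28.1² − 2 × 6620/(0.85 × 3 × 15.4)) = 6.829 in.
A_s = 0.85 f'_c a b / f_y = 0.85 × 3 × 6.829 × 15.4 / 75 = 3.576 in².

A_s ≈ 3.58 in²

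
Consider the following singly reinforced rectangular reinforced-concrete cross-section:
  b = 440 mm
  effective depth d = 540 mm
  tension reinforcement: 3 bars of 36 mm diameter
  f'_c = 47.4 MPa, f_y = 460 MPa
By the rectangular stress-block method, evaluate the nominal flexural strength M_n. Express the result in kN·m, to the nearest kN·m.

M_n ≈ 703 kN·m

A_s = 3 × 1018 = 3054 mm².
T = A_s f_y = 3054 × 460 = 1404840 N = 1404.84 kN.
From C = T: a = T/(0.85 f'_c b) = 1404840/(0.85 × 47.4 × 440) = 79.25 mm.
M_n = T(d − a/2) = 1404.84 kN × (540 − 39.625) mm = 702.95 kN·m.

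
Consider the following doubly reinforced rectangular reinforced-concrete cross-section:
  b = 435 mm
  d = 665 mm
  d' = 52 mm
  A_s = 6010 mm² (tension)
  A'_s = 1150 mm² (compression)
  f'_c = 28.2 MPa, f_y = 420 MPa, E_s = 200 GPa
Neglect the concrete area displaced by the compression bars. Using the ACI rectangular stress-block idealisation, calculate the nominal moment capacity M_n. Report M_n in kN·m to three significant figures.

M_n ≈ 1450 kN·m

Assume both tension and compression steel yield.
Net tension couple steel: A_s − A'_s = 4860 mm².
a = (A_s − A'_s) f_y / (0.85 f'_c b) = 2041200/(0.85 × 28.2 × 435) = 195.76 mm.
c = a/β₁ = 195.76/0.849 = 230.58 mm; ε'_s = 0.003(c − d')/c = 0.0023 ≥ f_y/E_s = 0.0021, so compression steel does yield.
M_n = (A_s − A'_s) f_y (d − a/2) + A'_s f_y (d − d') = [2041200 × (665 − 97.88) + 483000 × (665 − 52)] × 10⁻⁶ = 1157.61 + 296.08 = 1453.69 kN·m.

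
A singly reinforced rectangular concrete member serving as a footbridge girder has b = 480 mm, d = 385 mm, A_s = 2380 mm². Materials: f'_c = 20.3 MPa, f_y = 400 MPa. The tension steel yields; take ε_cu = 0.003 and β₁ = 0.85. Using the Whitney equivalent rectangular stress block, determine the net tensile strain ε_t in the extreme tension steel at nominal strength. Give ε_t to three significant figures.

ε_t ≈ 0.00554

a = A_s f_y/(0.85 f'_c b) = 114.94 mm.
β₁ = 0.85, so c = a/β₁ = 114.94/0.85 = 135.22 mm.
From the linear strain diagram with ε_cu = 0.003: ε_t = 0.003 (d − c)/c = 0.003 × (385 − 135.22)/135.22 = 0.00554.
Since ε_t ≥ 0.005, the section is tension-controlled.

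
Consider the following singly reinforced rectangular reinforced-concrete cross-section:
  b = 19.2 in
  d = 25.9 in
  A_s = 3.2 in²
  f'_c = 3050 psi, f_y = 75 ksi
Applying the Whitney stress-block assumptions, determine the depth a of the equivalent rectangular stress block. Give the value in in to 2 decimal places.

a ≈ 4.82 in

T = A_s f_y = 3.2 × 75 = 240 kips.
a = T/(0.85 f'_c b) = 240/(0.85 × 3.05 × 19.2) = 4.82 in.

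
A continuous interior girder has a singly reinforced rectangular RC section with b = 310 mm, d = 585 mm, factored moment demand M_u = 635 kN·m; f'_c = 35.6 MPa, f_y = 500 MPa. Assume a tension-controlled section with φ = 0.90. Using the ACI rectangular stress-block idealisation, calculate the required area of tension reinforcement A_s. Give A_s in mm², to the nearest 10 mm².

M_n = M_u/φ = 635/0.90 = 705.556 kN·m.
With M_n = 0.85 f'_c a b (d − a/2), solve the quadratic for a:
a = d − √(d² − 2M_n/(0.85 f'_c b)) = 585 − √(585² − 2 × 705.556×10⁶/(0.85 × 35.6 × 310)) = 147.05 mm.
A_s = 0.85 f'_c a b / f_y = 0.85 × 35.6 × 147.05 × 310 / 500 = 2758.8 mm².

A_s ≈ 2760 mm²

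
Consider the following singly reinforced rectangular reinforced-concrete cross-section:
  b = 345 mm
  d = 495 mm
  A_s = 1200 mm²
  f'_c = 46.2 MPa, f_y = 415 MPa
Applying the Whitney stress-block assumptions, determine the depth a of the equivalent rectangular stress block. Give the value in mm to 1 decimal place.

T = A_s f_y = 1200 × 415 = 498000 N = 498 kN.
Setting C = 0.85 f'_c a b equal to T: a = 498000/(0.85 × 46.2 × 345) = 36.8 mm.

a ≈ 36.8 mm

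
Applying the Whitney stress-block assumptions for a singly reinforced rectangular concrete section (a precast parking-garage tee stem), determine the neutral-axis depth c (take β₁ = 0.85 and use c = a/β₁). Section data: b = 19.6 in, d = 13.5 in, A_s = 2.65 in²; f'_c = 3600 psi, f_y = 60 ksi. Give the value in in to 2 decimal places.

c ≈ 3.12 in

T = A_s f_y = 2.65 × 60 = 159 kips.
a = T/(0.85 f'_c b) = 159/(0.85 × 3.6 × 19.6) = 2.6511 in.
With β₁ = 0.85, c = a/β₁ = 2.6511/0.85 = 3.12 in.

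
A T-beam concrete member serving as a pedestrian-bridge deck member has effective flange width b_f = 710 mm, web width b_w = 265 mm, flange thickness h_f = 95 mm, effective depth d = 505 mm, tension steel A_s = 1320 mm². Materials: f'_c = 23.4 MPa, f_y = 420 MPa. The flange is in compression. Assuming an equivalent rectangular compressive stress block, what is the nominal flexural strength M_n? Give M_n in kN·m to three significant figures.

Tension: T = A_s f_y = 1320 × 420 = 554400 N.
Try a within the flange: a = T/(0.85 f'_c b_f) = 554400/(0.85 × 23.4 × 710) = 39.26 mm.
Since a = 39.26 ≤ h_f = 95 mm, the stress block lies entirely in the flange; analyse as a rectangular beam of width b_f.
M_n = T(d − a/2) = 554400 × (505 − 19.63) = 269.09 × 10⁶ N·mm.
M_n = 269.09 kN·m.

M_n ≈ 269 kN·m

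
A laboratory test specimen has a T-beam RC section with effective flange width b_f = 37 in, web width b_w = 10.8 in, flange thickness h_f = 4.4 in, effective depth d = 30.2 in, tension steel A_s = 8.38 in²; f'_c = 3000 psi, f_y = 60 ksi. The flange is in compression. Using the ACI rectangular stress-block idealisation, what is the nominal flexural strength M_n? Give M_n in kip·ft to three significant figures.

M_n ≈ 1150 kip·ft

Tension: T = A_s f_y = 8.38 × 60 = 502.8 kips.
Try a within the flange: a = T/(0.85 f'_c b_f) = 502.8/(0.85 × 3 × 37) = 5.329 in.
a = 5.329 > h_f = 4.4 in: the block extends into the web. Split into flange-overhang and web parts.
C_f = 0.85 f'_c (b_f − b_w) h_f = 0.85 × 3 × (37 − 10.8) × 4.4 = 294.0 kips.
Remaining web compression depth: a_w = (T − C_f)/(0.85 f'_c b_w) = (502.8 − 294.0)/(0.85 × 3 × 10.8) = 7.582 in.
M_n = C_f(d − h_f/2) + (T − C_f)(d − a_w/2) = 294.0 × (30.2 − 2.2) + 208.8 × (30.2 − 3.791) = 8232.0 + 5514.2 = 13746.2 kip·in.
M_n = 13746.2/12 = 1145.52 kip·ft.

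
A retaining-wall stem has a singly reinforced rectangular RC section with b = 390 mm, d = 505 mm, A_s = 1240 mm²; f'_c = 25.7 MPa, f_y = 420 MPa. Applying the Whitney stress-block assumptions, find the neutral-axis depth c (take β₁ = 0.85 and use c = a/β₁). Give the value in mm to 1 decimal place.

T = A_s f_y = 1240 × 420 = 520800 N = 520.8 kN.
Setting C = 0.85 f'_c a b equal to T: a = 520800/(0.85 × 25.7 × 390) = 61.130 mm.
With β₁ = 0.85, c = a/β₁ = 61.130/0.85 = 71.9 mm.

c ≈ 71.9 mm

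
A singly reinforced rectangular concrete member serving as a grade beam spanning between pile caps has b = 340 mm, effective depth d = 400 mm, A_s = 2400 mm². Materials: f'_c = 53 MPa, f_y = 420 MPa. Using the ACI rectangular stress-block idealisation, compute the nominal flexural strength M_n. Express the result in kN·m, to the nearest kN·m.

M_n ≈ 370 kN·m

T = A_s f_y = 2400 × 420 = 1008000 N = 1008 kN.
From C = T: a = T/(0.85 f'_c b) = 1008000/(0.85 × 53 × 340) = 65.81 mm.
M_n = T(d − a/2) = 1008 kN × (400 − 32.905) mm = 370.03 kN·m.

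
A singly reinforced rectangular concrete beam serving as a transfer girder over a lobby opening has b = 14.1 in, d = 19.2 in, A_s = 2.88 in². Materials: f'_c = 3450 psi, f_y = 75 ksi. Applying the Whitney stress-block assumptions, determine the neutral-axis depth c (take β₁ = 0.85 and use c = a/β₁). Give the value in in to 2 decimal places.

c ≈ 6.15 in

T = A_s f_y = 2.88 × 75 = 216 kips.
a = T/(0.85 f'_c b) = 216/(0.85 × 3.45 × 14.1) = 5.2239 in.
With β₁ = 0.85, c = a/β₁ = 5.2239/0.85 = 6.15 in.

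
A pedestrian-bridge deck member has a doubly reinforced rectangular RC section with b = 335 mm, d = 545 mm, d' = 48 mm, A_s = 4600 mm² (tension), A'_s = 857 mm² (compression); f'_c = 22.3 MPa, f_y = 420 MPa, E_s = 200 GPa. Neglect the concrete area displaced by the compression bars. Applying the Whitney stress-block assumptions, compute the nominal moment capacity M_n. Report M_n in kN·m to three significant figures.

Assume both tension and compression steel yield.
Net tension couple steel: A_s − A'_s = 3743 mm².
a = (A_s − A'_s) f_y / (0.85 f'_c b) = 1572060/(0.85 × 22.3 × 335) = 247.57 mm.
c = a/β₁ = 247.57/0.85 = 291.26 mm; ε'_s = 0.003(c − d')/c = 0.0025 ≥ f_y/E_s = 0.0021, so compression steel does yield.
M_n = (A_s − A'_s) f_y (d − a/2) + A'_s f_y (d − d') = [1572060 × (545 − 123.785) + 359940 × (545 − 48)] × 10⁻⁶ = 662.18 + 178.89 = 841.07 kN·m.

M_n ≈ 841 kN·m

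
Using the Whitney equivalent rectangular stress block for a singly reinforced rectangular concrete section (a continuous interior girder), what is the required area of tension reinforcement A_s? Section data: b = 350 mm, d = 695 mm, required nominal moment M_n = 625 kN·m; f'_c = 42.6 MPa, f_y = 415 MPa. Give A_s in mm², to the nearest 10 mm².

A_s ≈ 2290 mm²

With M_n = 0.85 f'_c a b (d − a/2), solve the quadratic for a:
a = d − √(d² − 2M_n/(0.85 f'_c b)) = 695 − √(695² − 2 × 625×10⁶/(0.85 × 42.6 × 350)) = 75.00 mm.
A_s = 0.85 f'_c a b / f_y = 0.85 × 42.6 × 75.00 × 350 / 415 = 2290.4 mm².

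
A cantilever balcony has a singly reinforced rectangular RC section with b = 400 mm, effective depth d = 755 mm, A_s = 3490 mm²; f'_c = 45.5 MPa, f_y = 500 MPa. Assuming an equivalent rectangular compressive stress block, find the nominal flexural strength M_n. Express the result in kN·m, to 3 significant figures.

M_n ≈ 1220 kN·m

T = A_s f_y = 3490 × 500 = 1745000 N = 1745 kN.
From C = T: a = T/(0.85 f'_c b) = 1745000/(0.85 × 45.5 × 400) = 112.80 mm.
M_n = T(d − a/2) = 1745 kN × (755 − 56.4) mm = 1219.06 kN·m.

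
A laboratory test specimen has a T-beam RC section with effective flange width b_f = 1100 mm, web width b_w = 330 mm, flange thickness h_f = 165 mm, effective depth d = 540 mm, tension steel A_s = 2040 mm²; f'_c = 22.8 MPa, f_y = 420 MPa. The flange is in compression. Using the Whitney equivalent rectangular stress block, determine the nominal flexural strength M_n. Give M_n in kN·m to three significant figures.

Tension: T = A_s f_y = 2040 × 420 = 856800 N.
Try a within the flange: a = T/(0.85 f'_c b_f) = 856800/(0.85 × 22.8 × 1100) = 40.19 mm.
Since a = 40.19 ≤ h_f = 165 mm, the stress block lies entirely in the flange; analyse as a rectangular beam of width b_f.
M_n = T(d − a/2) = 856800 × (540 − 20.095) = 445.45 × 10⁶ N·mm.
M_n = 445.45 kN·m.

M_n ≈ 445 kN·m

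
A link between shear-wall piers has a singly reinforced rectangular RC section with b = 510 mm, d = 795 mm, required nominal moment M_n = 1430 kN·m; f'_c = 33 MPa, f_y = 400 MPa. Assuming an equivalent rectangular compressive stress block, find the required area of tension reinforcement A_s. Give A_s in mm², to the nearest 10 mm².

With M_n = 0.85 f'_c a b (d − a/2), solve the quadratic for a:
a = d − √(d² − 2M_n/(0.85 f'_c b)) = 795 − √(795² − 2 × 1430×10⁶/(0.85 × 33 × 510)) = 137.66 mm.
A_s = 0.85 f'_c a b / f_y = 0.85 × 33 × 137.66 × 510 / 400 = 4923.2 mm².

A_s ≈ 4920 mm²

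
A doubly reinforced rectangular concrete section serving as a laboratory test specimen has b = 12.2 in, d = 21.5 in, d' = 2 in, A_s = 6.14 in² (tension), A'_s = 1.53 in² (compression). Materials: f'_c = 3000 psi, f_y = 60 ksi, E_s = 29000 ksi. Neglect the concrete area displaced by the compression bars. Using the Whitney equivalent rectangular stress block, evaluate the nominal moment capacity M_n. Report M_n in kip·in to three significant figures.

M_n ≈ 6510 kip·in

Assume both steels yield.
a = (A_s − A'_s) f_y/(0.85 f'_c b) = (6.14 − 1.53) × 60/(0.85 × 3 × 12.2) = 8.891 in.
c = a/β₁ = 8.891/0.85 = 10.460 in; ε'_s = 0.003(c − d')/c = 0.0024 ≥ ε_y = 0.0021, so the compression steel yields.
M_n = (A_s − A'_s) f_y (d − a/2) + A'_s f_y (d − d') = 276.6 × (21.5 − 4.4455) + 91.8 × (21.5 − 2) = 4717.3 + 1790.1 = 6507.4 kip·in.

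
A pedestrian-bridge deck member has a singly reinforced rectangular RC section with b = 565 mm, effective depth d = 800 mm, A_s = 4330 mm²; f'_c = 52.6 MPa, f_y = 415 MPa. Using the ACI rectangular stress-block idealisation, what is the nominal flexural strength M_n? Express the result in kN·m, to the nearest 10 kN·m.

T = A_s f_y = 4330 × 415 = 1796950 N = 1796.95 kN.
From C = T: a = T/(0.85 f'_c b) = 1796950/(0.85 × 52.6 × 565) = 71.13 mm.
M_n = T(d − a/2) = 1796.95 kN × (800 − 35.565) mm = 1373.65 kN·m.

M_n ≈ 1370 kN·m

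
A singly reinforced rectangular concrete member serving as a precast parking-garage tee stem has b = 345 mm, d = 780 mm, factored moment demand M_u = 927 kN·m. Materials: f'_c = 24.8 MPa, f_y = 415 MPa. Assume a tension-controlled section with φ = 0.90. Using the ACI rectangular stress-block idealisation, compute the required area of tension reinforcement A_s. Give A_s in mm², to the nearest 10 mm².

M_n = M_u/φ = 927/0.90 = 1030 kN·m.
With M_n = 0.85 f'_c a b (d − a/2), solve the quadratic for a:
a = d − √(d² − 2M_n/(0.85 f'_c b)) = 780 − √(780² − 2 × 1030×10⁶/(0.85 × 24.8 × 345)) = 209.79 mm.
A_s = 0.85 f'_c a b / f_y = 0.85 × 24.8 × 209.79 × 345 / 415 = 3676.4 mm².

A_s ≈ 3680 mm²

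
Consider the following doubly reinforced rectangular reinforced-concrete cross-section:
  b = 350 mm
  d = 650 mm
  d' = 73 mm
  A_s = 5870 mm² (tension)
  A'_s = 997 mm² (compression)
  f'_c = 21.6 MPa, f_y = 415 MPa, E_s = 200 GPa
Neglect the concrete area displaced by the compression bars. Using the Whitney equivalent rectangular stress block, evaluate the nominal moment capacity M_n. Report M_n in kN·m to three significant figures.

Assume both tension and compression steel yield.
Net tension couple steel: A_s − A'_s = 4873 mm².
a = (A_s − A'_s) f_y / (0.85 f'_c b) = 2022295/(0.85 × 21.6 × 350) = 314.71 mm.
c = a/β₁ = 314.71/0.85 = 370.25 mm; ε'_s = 0.003(c − d')/c = 0.0024 ≥ f_y/E_s = 0.0021, so compression steel does yield.
M_n = (A_s − A'_s) f_y (d − a/2) + A'_s f_y (d − d') = [2022295 × (650 − 157.355) + 413755 × (650 − 73)] × 10⁻⁶ = 996.27 + 238.74 = 1235.01 kN·m.

M_n ≈ 1240 kN·m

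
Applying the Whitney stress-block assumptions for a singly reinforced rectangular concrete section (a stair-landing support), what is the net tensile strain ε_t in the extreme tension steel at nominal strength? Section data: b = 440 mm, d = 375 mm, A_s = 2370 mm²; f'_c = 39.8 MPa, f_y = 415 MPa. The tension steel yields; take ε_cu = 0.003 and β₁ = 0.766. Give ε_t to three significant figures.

a = A_s f_y/(0.85 f'_c b) = 66.08 mm.
β₁ = 0.766, so c = a/β₁ = 66.08/0.766 = 86.27 mm.
From the linear strain diagram with ε_cu = 0.003: ε_t = 0.003 (d − c)/c = 0.003 × (375 − 86.27)/86.27 = 0.0100.
Since ε_t ≥ 0.005, the section is tension-controlled.

ε_t ≈ 0.0100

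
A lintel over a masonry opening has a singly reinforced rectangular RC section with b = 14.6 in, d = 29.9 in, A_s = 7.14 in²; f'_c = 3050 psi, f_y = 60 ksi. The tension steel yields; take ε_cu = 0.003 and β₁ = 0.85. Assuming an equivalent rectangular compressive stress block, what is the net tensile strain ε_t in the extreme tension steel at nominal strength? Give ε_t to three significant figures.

ε_t ≈ 0.00374

a = A_s f_y/(0.85 f'_c b) = 11.318 in.
β₁ = 0.85, so c = a/β₁ = 11.318/0.85 = 13.315 in.
From the linear strain diagram with ε_cu = 0.003: ε_t = 0.003 (d − c)/c = 0.003 × (29.9 − 13.315)/13.315 = 0.00374.
ε_t < 0.004 — the section is over-reinforced for flexure under ACI limits.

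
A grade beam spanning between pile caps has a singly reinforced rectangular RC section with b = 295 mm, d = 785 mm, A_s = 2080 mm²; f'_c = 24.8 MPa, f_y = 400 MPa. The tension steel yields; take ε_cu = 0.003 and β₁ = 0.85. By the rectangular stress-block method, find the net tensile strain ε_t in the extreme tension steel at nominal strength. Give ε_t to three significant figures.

a = A_s f_y/(0.85 f'_c b) = 133.79 mm.
β₁ = 0.85, so c = a/β₁ = 133.79/0.85 = 157.40 mm.
From the linear strain diagram with ε_cu = 0.003: ε_t = 0.003 (d − c)/c = 0.003 × (785 − 157.40)/157.40 = 0.0120.
Since ε_t ≥ 0.005, the section is tension-controlled.

ε_t ≈ 0.0120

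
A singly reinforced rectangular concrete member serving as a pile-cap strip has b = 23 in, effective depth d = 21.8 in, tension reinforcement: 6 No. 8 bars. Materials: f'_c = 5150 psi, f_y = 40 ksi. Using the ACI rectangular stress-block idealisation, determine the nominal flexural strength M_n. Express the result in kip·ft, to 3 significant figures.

A_s = 6 × 0.79 = 4.74 in².
T = A_s f_y = 4.74 × 40 = 189.6 kips.
a = T/(0.85 f'_c b) = 189.6/(0.85 × 5.15 × 23) = 1.883 in.
M_n = T(d − a/2) = 189.6 × (21.8 − 0.9415) = 3954.8 kip·in = 3954.8/12 = 329.57 kip·ft.

M_n ≈ 330 kip·ft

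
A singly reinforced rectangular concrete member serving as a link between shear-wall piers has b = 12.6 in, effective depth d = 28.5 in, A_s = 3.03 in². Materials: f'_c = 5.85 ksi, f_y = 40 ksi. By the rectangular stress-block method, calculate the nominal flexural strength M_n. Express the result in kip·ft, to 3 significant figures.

M_n ≈ 278 kip·ft

T = A_s f_y = 3.03 × 40 = 121.2 kips.
a = T/(0.85 f'_c b) = 121.2/(0.85 × 5.85 × 12.6) = 1.934 in.
M_n = T(d − a/2) = 121.2 × (28.5 − 0.967) = 3337.0 kip·in = 3337.0/12 = 278.08 kip·ft.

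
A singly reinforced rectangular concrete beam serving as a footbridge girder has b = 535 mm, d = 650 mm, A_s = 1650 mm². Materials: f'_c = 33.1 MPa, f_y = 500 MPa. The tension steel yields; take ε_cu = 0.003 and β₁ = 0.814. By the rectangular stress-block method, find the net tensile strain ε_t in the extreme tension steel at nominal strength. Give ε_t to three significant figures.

a = A_s f_y/(0.85 f'_c b) = 54.81 mm.
β₁ = 0.814, so c = a/β₁ = 54.81/0.814 = 67.33 mm.
From the linear strain diagram with ε_cu = 0.003: ε_t = 0.003 (d − c)/c = 0.003 × (650 − 67.33)/67.33 = 0.0260.
Since ε_t ≥ 0.005, the section is tension-controlled.

ε_t ≈ 0.0260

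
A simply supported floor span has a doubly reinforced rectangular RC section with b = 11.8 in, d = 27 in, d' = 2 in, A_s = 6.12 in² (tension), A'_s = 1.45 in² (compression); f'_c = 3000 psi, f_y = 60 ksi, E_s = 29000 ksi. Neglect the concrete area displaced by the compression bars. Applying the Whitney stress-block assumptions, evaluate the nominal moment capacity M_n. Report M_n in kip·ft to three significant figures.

Assume both steels yield.
a = (A_s − A'_s) f_y/(0.85 f'_c b) = (6.12 − 1.45) × 60/(0.85 × 3 × 11.8) = 9.312 in.
c = a/β₁ = 9.312/0.85 = 10.955 in; ε'_s = 0.003(c − d')/c = 0.0025 ≥ ε_y = 0.0021, so the compression steel yields.
M_n = (A_s − A'_s) f_y (d − a/2) + A'_s f_y (d − d') = 280.2 × (27 − 4.656) + 87 × (27 − 2) = 6260.8 + 2175.0 = 8435.8 kip·in = 8435.8/12 = 702.98 kip·ft.

M_n ≈ 703 kip·ft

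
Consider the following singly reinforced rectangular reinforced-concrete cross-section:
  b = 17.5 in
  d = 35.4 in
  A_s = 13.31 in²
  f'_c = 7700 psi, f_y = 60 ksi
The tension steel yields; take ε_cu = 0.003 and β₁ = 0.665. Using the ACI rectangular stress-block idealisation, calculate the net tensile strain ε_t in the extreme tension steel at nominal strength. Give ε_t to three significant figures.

a = A_s f_y/(0.85 f'_c b) = 6.972 in.
β₁ = 0.665, so c = a/β₁ = 6.972/0.665 = 10.484 in.
From the linear strain diagram with ε_cu = 0.003: ε_t = 0.003 (d − c)/c = 0.003 × (35.4 − 10.484)/10.484 = 0.00713.
Since ε_t ≥ 0.005, the section is tension-controlled.

ε_t ≈ 0.00713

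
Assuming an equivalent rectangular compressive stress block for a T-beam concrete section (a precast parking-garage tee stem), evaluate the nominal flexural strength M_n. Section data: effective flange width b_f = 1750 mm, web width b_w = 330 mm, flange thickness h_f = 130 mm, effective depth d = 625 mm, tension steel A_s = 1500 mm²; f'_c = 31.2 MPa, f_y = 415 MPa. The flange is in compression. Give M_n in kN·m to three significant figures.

M_n ≈ 385 kN·m

Tension: T = A_s f_y = 1500 × 415 = 622500 N.
Try a within the flange: a = T/(0.85 f'_c b_f) = 622500/(0.85 × 31.2 × 1750) = 13.41 mm.
Since a = 13.41 ≤ h_f = 130 mm, the stress block lies entirely in the flange; analyse as a rectangular beam of width b_f.
M_n = T(d − a/2) = 622500 × (625 − 6.705) = 384.89 × 10⁶ N·mm.
M_n = 384.89 kN·m.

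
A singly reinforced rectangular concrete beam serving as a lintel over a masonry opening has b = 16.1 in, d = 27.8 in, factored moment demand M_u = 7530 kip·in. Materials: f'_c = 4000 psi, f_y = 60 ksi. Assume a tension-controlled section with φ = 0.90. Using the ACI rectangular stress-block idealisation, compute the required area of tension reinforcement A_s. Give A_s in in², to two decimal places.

A_s ≈ 5.64 in²

M_n = M_u/φ = 7530/0.90 = 8366.67 kip·in.
From M_n = 0.85 f'_c a b (d − a/2):
a = d − √(d² − 2M_n/(0.85 f'_c b)) = 27.8 − √(27.8² − 2 × 8366.67/(0.85 × 4 × 16.1)) = 6.186 in.
A_s = 0.85 f'_c a b / f_y = 0.85 × 4 × 6.186 × 16.1 / 60 = 5.644 in².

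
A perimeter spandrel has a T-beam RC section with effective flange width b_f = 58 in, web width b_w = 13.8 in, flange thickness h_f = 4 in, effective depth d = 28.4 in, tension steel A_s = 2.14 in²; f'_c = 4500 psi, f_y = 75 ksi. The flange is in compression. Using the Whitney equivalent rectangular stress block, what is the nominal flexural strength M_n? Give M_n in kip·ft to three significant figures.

M_n ≈ 375 kip·ft

Tension: T = A_s f_y = 2.14 × 75 = 160.5 kips.
Try a within the flange: a = T/(0.85 f'_c b_f) = 160.5/(0.85 × 4.5 × 58) = 0.723 in.
Since a = 0.723 ≤ h_f = 4 in, the stress block lies entirely in the flange; analyse as a rectangular beam of width b_f.
M_n = T(d − a/2) = 160.5 × (28.4 − 0.3615) = 4500.2 kip·in.
M_n = 4500.2/12 = 375.02 kip·ft.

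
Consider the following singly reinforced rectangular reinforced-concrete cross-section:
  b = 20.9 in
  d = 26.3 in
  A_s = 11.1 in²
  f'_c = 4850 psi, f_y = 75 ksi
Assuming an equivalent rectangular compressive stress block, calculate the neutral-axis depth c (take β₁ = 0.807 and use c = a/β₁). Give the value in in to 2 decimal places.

c ≈ 11.97 in

T = A_s f_y = 11.1 × 75 = 832.5 kips.
a = T/(0.85 f'_c b) = 832.5/(0.85 × 4.85 × 20.9) = 9.6622 in.
With β₁ = 0.807, c = a/β₁ = 9.6622/0.807 = 11.97 in.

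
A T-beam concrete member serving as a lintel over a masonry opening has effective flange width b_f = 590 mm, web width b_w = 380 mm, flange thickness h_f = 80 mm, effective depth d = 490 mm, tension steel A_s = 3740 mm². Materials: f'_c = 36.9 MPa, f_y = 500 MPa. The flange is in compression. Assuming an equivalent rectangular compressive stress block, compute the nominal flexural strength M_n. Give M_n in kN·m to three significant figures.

M_n ≈ 820 kN·m

Tension: T = A_s f_y = 3740 × 500 = 1870000 N.
Try a within the flange: a = T/(0.85 f'_c b_f) = 1870000/(0.85 × 36.9 × 590) = 101.05 mm.
a = 101.05 > h_f = 80 mm: the block extends into the web. Split into flange-overhang and web parts.
C_f = 0.85 f'_c (b_f − b_w) h_f = 0.85 × 36.9 × (590 − 380) × 80 = 526932 N.
Remaining web compression depth: a_w = (T − C_f)/(0.85 f'_c b_w) = (1870000 − 526932)/(0.85 × 36.9 × 380) = 112.69 mm.
M_n = C_f(d − h_f/2) + (T − C_f)(d − a_w/2) = 526932 × (490 − 40) + 1343068 × (490 − 56.345) = 237.12 + 582.43 = 819.55 × 10⁶ N·mm.
M_n = 819.55 kN·m.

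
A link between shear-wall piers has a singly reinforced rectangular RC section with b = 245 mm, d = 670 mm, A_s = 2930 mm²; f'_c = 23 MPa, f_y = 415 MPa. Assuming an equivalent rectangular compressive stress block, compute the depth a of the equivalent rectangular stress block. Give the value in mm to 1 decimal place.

T = A_s f_y = 2930 × 415 = 1215950 N = 1215.95 kN.
Setting C = 0.85 f'_c a b equal to T: a = 1215950/(0.85 × 23 × 245) = 253.9 mm.

a ≈ 253.9 mm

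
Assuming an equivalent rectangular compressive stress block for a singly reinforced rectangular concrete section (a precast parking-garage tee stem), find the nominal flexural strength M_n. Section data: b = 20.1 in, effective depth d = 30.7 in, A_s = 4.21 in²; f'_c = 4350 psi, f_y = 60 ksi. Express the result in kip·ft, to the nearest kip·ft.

M_n ≈ 610 kip·ft

T = A_s f_y = 4.21 × 60 = 252.6 kips.
a = T/(0.85 f'_c b) = 252.6/(0.85 × 4.35 × 20.1) = 3.399 in.
M_n = T(d − a/2) = 252.6 × (30.7 − 1.6995) = 7325.5 kip·in = 7325.5/12 = 610.46 kip·ft.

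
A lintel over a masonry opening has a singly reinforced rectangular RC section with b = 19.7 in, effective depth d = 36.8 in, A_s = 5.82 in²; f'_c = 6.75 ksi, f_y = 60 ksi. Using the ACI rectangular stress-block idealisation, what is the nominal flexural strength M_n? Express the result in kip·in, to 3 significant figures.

M_n ≈ 12300 kip·in

T = A_s f_y = 5.82 × 60 = 349.2 kips.
a = T/(0.85 f'_c b) = 349.2/(0.85 × 6.75 × 19.7) = 3.089 in.
M_n = T(d − a/2) = 349.2 × (36.8 − 1.5445) = 12311.2 kip·in.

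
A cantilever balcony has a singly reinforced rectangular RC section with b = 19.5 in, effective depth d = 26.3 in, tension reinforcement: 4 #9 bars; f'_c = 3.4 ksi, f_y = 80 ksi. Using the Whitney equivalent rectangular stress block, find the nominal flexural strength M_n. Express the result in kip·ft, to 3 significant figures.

A_s = 4 × 1 = 4 in².
T = A_s f_y = 4 × 80 = 320 kips.
a = T/(0.85 f'_c b) = 320/(0.85 × 3.4 × 19.5) = 5.678 in.
M_n = T(d − a/2) = 320 × (26.3 − 2.839) = 7507.5 kip·in = 7507.5/12 = 625.63 kip·ft.

M_n ≈ 626 kip·ft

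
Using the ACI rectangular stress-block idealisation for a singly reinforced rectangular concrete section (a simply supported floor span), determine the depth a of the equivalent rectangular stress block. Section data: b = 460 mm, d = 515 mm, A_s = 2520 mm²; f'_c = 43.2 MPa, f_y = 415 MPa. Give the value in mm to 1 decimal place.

a ≈ 61.9 mm

T = A_s f_y = 2520 × 415 = 1045800 N = 1045.8 kN.
Setting C = 0.85 f'_c a b equal to T: a = 1045800/(0.85 × 43.2 × 460) = 61.9 mm.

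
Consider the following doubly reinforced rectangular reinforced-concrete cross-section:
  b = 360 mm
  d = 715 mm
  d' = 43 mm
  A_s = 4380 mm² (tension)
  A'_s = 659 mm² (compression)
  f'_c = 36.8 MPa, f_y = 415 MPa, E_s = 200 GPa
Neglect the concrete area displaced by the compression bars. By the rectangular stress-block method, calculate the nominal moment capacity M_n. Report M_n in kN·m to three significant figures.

M_n ≈ 1180 kN·m

Assume both tension and compression steel yield.
Net tension couple steel: A_s − A'_s = 3721 mm².
a = (A_s − A'_s) f_y / (0.85 f'_c b) = 1544215/(0.85 × 36.8 × 360) = 137.13 mm.
c = a/β₁ = 137.13/0.787 = 174.24 mm; ε'_s = 0.003(c − d')/c = 0.0023 ≥ f_y/E_s = 0.0021, so compression steel does yield.
M_n = (A_s − A'_s) f_y (d − a/2) + A'_s f_y (d − d') = [1544215 × (715 − 68.565) + 273485 × (715 − 43)] × 10⁻⁶ = 998.23 + 183.78 = 1182.01 kN·m.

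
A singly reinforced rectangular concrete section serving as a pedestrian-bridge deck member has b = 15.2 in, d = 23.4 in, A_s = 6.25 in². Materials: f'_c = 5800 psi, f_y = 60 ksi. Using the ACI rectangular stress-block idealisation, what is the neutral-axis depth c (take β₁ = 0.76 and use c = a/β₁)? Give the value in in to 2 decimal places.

c ≈ 6.58 in

T = A_s f_y = 6.25 × 60 = 375 kips.
a = T/(0.85 f'_c b) = 375/(0.85 × 5.8 × 15.2) = 5.0043 in.
With β₁ = 0.76, c = a/β₁ = 5.0043/0.76 = 6.58 in.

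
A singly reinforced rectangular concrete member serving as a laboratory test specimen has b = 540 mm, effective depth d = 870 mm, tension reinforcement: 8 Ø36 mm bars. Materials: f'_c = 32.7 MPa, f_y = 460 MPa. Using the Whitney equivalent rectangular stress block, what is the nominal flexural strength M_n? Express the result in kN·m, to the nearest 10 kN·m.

M_n ≈ 2790 kN·m

A_s = 8 × 1018 = 8144 mm².
T = A_s f_y = 8144 × 460 = 3746240 N = 3746.24 kN.
From C = T: a = T/(0.85 f'_c b) = 3746240/(0.85 × 32.7 × 540) = 249.59 mm.
M_n = T(d − a/2) = 3746.24 kN × (870 − 124.795) mm = 2791.72 kN·m.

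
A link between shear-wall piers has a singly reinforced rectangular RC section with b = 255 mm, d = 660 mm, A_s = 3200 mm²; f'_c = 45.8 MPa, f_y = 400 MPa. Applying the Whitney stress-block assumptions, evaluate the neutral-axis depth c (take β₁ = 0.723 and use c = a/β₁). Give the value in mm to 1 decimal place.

c ≈ 178.3 mm

T = A_s f_y = 3200 × 400 = 1280000 N = 1280 kN.
Setting C = 0.85 f'_c a b equal to T: a = 1280000/(0.85 × 45.8 × 255) = 128.939 mm.
With β₁ = 0.723, c = a/β₁ = 128.939/0.723 = 178.3 mm.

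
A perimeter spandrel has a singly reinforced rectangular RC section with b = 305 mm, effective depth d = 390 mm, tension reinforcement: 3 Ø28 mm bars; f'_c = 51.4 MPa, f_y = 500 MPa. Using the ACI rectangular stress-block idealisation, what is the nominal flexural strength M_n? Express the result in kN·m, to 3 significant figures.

A_s = 3 × 616 = 1848 mm².
T = A_s f_y = 1848 × 500 = 924000 N = 924 kN.
From C = T: a = T/(0.85 f'_c b) = 924000/(0.85 × 51.4 × 305) = 69.34 mm.
M_n = T(d − a/2) = 924 kN × (390 − 34.67) mm = 328.32 kN·m.

M_n ≈ 328 kN·m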